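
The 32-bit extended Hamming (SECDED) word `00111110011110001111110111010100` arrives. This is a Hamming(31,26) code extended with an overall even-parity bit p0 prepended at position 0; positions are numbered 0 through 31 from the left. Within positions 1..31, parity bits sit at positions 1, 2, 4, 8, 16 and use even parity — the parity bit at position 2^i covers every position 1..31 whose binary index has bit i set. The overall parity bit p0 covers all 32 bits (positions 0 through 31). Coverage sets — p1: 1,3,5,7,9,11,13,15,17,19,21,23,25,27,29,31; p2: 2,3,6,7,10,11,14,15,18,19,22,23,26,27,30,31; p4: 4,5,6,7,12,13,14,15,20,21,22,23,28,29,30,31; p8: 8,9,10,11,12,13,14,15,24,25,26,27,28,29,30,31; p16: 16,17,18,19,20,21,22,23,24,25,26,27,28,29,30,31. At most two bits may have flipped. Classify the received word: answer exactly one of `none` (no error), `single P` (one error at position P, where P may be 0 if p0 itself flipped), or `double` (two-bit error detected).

double

s1: b1⊕b3⊕b5⊕b7⊕b9⊕b11⊕b13⊕b15⊕b17⊕b19⊕b21⊕b23⊕b25⊕b27⊕b29⊕b31 = 0⊕1⊕1⊕0⊕1⊕1⊕0⊕0⊕1⊕1⊕1⊕1⊕1⊕1⊕1⊕0 = 1
s2: b2⊕b3⊕b6⊕b7⊕b10⊕b11⊕b14⊕b15⊕b18⊕b19⊕b22⊕b23⊕b26⊕b27⊕b30⊕b31 = 1⊕1⊕1⊕0⊕1⊕1⊕0⊕0⊕1⊕1⊕0⊕1⊕0⊕1⊕0⊕0 = 1
s4: b4⊕b5⊕b6⊕b7⊕b12⊕b13⊕b14⊕b15⊕b20⊕b21⊕b22⊕b23⊕b28⊕b29⊕b30⊕b31 = 1⊕1⊕1⊕0⊕1⊕0⊕0⊕0⊕1⊕1⊕0⊕1⊕0⊕1⊕0⊕0 = 0
s8: b8⊕b9⊕b10⊕b11⊕b12⊕b13⊕b14⊕b15⊕b24⊕b25⊕b26⊕b27⊕b28⊕b29⊕b30⊕b31 = 0⊕1⊕1⊕1⊕1⊕0⊕0⊕0⊕1⊕1⊕0⊕1⊕0⊕1⊕0⊕0 = 0
s16: b16⊕b17⊕b18⊕b19⊕b20⊕b21⊕b22⊕b23⊕b24⊕b25⊕b26⊕b27⊕b28⊕b29⊕b30⊕b31 = 1⊕1⊕1⊕1⊕1⊕1⊕0⊕1⊕1⊕1⊕0⊕1⊕0⊕1⊕0⊕0 = 1
Syndrome (s16...s1) = 10011 → position 19.
Overall parity (XOR of all 32 bits, including p0): 0⊕0⊕1⊕1⊕1⊕1⊕1⊕0⊕0⊕1⊕1⊕1⊕1⊕0⊕0⊕0⊕1⊕1⊕1⊕1⊕1⊕1⊕0⊕1⊕1⊕1⊕0⊕1⊕0⊕1⊕0⊕0 = 0
Overall=0, syndrome position=19 → double-bit error detected (uncorrectable).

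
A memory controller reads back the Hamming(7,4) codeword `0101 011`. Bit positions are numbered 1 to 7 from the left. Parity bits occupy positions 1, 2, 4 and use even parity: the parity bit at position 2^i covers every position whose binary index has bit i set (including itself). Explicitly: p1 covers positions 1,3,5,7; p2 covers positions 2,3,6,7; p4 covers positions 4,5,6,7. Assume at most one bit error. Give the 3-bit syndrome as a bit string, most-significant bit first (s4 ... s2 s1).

s1: b1⊕b3⊕b5⊕b7 = 0⊕0⊕0⊕1 = 1
s2: b2⊕b3⊕b6⊕b7 = 1⊕0⊕1⊕1 = 1
s4: b4⊕b5⊕b6⊕b7 = 1⊕0⊕1⊕1 = 1
Syndrome (s4...s1) = 111 → position 7.

111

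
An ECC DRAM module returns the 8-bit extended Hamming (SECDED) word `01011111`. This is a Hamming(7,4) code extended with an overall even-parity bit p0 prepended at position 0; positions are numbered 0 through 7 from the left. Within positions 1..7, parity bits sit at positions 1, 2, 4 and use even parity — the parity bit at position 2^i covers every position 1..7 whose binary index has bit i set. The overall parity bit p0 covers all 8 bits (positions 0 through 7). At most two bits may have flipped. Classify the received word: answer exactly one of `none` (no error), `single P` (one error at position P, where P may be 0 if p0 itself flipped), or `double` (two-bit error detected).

double

s1: b1⊕b3⊕b5⊕b7 = 1⊕1⊕1⊕1 = 0
s2: b2⊕b3⊕b6⊕b7 = 0⊕1⊕1⊕1 = 1
s4: b4⊕b5⊕b6⊕b7 = 1⊕1⊕1⊕1 = 0
Syndrome (s4...s1) = 010 → position 2.
Overall parity (XOR of all 8 bits, including p0): 0⊕1⊕0⊕1⊕1⊕1⊕1⊕1 = 0
Overall=0, syndrome position=2 → double-bit error detected (uncorrectable).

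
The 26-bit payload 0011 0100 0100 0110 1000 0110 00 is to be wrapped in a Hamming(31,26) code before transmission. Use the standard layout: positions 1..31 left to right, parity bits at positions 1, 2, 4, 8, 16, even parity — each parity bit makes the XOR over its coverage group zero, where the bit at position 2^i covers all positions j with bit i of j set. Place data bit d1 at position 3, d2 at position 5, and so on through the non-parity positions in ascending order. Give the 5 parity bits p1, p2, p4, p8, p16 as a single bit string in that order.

Place data bits at non-power-of-two positions: b3=0, b5=0, b6=1, b7=1, b9=0, b10=1, b11=0, b12=0, b13=0, b14=1, b15=0, b17=0, b18=0, b19=1, b20=1, b21=0, b22=1, b23=0, b24=0, b25=0, b26=0, b27=1, b28=1, b29=0, b30=0, b31=0.
p1 = XOR of data positions {3,5,7,9,11,13,15,17,19,21,23,25,27,29,31} = 0⊕0⊕1⊕0⊕0⊕0⊕0⊕0⊕1⊕0⊕0⊕0⊕1⊕0⊕0 = 1
p2 = XOR of data positions {3,6,7,10,11,14,15,18,19,22,23,26,27,30,31} = 0⊕1⊕1⊕1⊕0⊕1⊕0⊕0⊕1⊕1⊕0⊕0⊕1⊕0⊕0 = 1
p4 = XOR of data positions {5,6,7,12,13,14,15,20,21,22,23,28,29,30,31} = 0⊕1⊕1⊕0⊕0⊕1⊕0⊕1⊕0⊕1⊕0⊕1⊕0⊕0⊕0 = 0
p8 = XOR of data positions {9,10,11,12,13,14,15,24,25,26,27,28,29,30,31} = 0⊕1⊕0⊕0⊕0⊕1⊕0⊕0⊕0⊕0⊕1⊕1⊕0⊕0⊕0 = 0
p16 = XOR of data positions {17,18,19,20,21,22,23,24,25,26,27,28,29,30,31} = 0⊕0⊕1⊕1⊕0⊕1⊕0⊕0⊕0⊕0⊕1⊕1⊕0⊕0⊕0 = 1
Parity bits p1,p2,p4,p8,p16 = 11001

11001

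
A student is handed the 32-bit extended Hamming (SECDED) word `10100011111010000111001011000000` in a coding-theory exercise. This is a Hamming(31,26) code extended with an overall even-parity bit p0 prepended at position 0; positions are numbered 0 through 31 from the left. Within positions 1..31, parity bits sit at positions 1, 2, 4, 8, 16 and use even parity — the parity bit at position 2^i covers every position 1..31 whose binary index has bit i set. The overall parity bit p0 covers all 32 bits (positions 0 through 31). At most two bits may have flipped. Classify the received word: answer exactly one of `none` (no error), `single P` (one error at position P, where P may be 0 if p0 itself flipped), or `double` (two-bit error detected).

s1: b1⊕b3⊕b5⊕b7⊕b9⊕b11⊕b13⊕b15⊕b17⊕b19⊕b21⊕b23⊕b25⊕b27⊕b29⊕b31 = 0⊕0⊕0⊕1⊕1⊕0⊕0⊕0⊕1⊕1⊕0⊕0⊕1⊕0⊕0⊕0 = 1
s2: b2⊕b3⊕b6⊕b7⊕b10⊕b11⊕b14⊕b15⊕b18⊕b19⊕b22⊕b23⊕b26⊕b27⊕b30⊕b31 = 1⊕0⊕1⊕1⊕1⊕0⊕0⊕0⊕1⊕1⊕1⊕0⊕0⊕0⊕0⊕0 = 1
s4: b4⊕b5⊕b6⊕b7⊕b12⊕b13⊕b14⊕b15⊕b20⊕b21⊕b22⊕b23⊕b28⊕b29⊕b30⊕b31 = 0⊕0⊕1⊕1⊕1⊕0⊕0⊕0⊕0⊕0⊕1⊕0⊕0⊕0⊕0⊕0 = 0
s8: b8⊕b9⊕b10⊕b11⊕b12⊕b13⊕b14⊕b15⊕b24⊕b25⊕b26⊕b27⊕b28⊕b29⊕b30⊕b31 = 1⊕1⊕1⊕0⊕1⊕0⊕0⊕0⊕1⊕1⊕0⊕0⊕0⊕0⊕0⊕0 = 0
s16: b16⊕b17⊕b18⊕b19⊕b20⊕b21⊕b22⊕b23⊕b24⊕b25⊕b26⊕b27⊕b28⊕b29⊕b30⊕b31 = 0⊕1⊕1⊕1⊕0⊕0⊕1⊕0⊕1⊕1⊕0⊕0⊕0⊕0⊕0⊕0 = 0
Syndrome (s16...s1) = 00011 → position 3.
Overall parity (XOR of all 32 bits, including p0): 1⊕0⊕1⊕0⊕0⊕0⊕1⊕1⊕1⊕1⊕1⊕0⊕1⊕0⊕0⊕0⊕0⊕1⊕1⊕1⊕0⊕0⊕1⊕0⊕1⊕1⊕0⊕0⊕0⊕0⊕0⊕0 = 0
Overall=0, syndrome position=3 → double-bit error detected (uncorrectable).

double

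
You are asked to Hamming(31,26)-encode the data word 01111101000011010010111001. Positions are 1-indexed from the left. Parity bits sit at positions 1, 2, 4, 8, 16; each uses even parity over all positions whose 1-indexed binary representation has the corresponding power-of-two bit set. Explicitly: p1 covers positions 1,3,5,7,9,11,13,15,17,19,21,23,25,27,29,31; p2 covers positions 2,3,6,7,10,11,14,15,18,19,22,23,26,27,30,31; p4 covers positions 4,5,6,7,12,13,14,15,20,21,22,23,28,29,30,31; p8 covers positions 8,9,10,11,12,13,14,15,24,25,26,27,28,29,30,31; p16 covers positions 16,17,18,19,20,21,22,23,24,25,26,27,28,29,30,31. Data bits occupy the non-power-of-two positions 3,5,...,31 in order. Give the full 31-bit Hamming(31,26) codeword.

1001111011010000011010010111001

Place data bits at non-power-of-two positions: b3=0, b5=1, b6=1, b7=1, b9=1, b10=1, b11=0, b12=1, b13=0, b14=0, b15=0, b17=0, b18=1, b19=1, b20=0, b21=1, b22=0, b23=0, b24=1, b25=0, b26=1, b27=1, b28=1, b29=0, b30=0, b31=1.
p1 = XOR of data positions {3,5,7,9,11,13,15,17,19,21,23,25,27,29,31} = 0⊕1⊕1⊕1⊕0⊕0⊕0⊕0⊕1⊕1⊕0⊕0⊕1⊕0⊕1 = 1
p2 = XOR of data positions {3,6,7,10,11,14,15,18,19,22,23,26,27,30,31} = 0⊕1⊕1⊕1⊕0⊕0⊕0⊕1⊕1⊕0⊕0⊕1⊕1⊕0⊕1 = 0
p4 = XOR of data positions {5,6,7,12,13,14,15,20,21,22,23,28,29,30,31} = 1⊕1⊕1⊕1⊕0⊕0⊕0⊕0⊕1⊕0⊕0⊕1⊕0⊕0⊕1 = 1
p8 = XOR of data positions {9,10,11,12,13,14,15,24,25,26,27,28,29,30,31} = 1⊕1⊕0⊕1⊕0⊕0⊕0⊕1⊕0⊕1⊕1⊕1⊕0⊕0⊕1 = 0
p16 = XOR of data positions {17,18,19,20,21,22,23,24,25,26,27,28,29,30,31} = 0⊕1⊕1⊕0⊕1⊕0⊕0⊕1⊕0⊕1⊕1⊕1⊕0⊕0⊕1 = 0
Codeword b1..b31 = 1001111011010000011010010111001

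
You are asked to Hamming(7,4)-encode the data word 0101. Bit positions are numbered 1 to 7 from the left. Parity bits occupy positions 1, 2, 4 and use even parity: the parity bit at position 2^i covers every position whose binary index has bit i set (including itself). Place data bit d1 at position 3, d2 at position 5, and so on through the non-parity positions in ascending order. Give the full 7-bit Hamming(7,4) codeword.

0100101

Place data bits at non-power-of-two positions: b3=0, b5=1, b6=0, b7=1.
p1 = XOR of data positions {3,5,7} = 0⊕1⊕1 = 0
p2 = XOR of data positions {3,6,7} = 0⊕0⊕1 = 1
p4 = XOR of data positions {5,6,7} = 1⊕0⊕1 = 0
Codeword b1..b7 = 0100101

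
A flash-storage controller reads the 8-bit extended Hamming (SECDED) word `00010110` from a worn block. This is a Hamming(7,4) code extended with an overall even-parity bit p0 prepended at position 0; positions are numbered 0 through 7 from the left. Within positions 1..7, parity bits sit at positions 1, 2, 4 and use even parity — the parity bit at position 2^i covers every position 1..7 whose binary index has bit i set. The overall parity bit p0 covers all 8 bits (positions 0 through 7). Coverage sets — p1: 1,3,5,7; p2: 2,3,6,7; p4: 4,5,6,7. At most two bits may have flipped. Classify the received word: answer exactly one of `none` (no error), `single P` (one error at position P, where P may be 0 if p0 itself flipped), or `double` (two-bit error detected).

single 0

s1: b1⊕b3⊕b5⊕b7 = 0⊕1⊕1⊕0 = 0
s2: b2⊕b3⊕b6⊕b7 = 0⊕1⊕1⊕0 = 0
s4: b4⊕b5⊕b6⊕b7 = 0⊕1⊕1⊕0 = 0
Syndrome (s4...s1) = 000 → position 0 (no error).
Overall parity (XOR of all 8 bits, including p0): 0⊕0⊕0⊕1⊕0⊕1⊕1⊕0 = 1
Overall=1, syndrome position=0 → single-bit error at position 0.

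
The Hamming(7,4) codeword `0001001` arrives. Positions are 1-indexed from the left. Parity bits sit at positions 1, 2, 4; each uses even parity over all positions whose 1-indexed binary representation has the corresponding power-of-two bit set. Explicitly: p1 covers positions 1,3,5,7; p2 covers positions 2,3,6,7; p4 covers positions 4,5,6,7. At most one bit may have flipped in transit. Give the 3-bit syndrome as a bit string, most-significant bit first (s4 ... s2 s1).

011

s1: b1⊕b3⊕b5⊕b7 = 0⊕0⊕0⊕1 = 1
s2: b2⊕b3⊕b6⊕b7 = 0⊕0⊕0⊕1 = 1
s4: b4⊕b5⊕b6⊕b7 = 1⊕0⊕0⊕1 = 0
Syndrome (s4...s1) = 011 → position 3.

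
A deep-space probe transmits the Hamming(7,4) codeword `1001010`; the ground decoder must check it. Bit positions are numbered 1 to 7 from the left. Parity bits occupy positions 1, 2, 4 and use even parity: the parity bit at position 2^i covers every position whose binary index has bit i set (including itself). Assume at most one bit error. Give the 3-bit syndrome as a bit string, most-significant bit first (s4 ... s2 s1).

011

s1: b1⊕b3⊕b5⊕b7 = 1⊕0⊕0⊕0 = 1
s2: b2⊕b3⊕b6⊕b7 = 0⊕0⊕1⊕0 = 1
s4: b4⊕b5⊕b6⊕b7 = 1⊕0⊕1⊕0 = 0
Syndrome (s4...s1) = 011 → position 3.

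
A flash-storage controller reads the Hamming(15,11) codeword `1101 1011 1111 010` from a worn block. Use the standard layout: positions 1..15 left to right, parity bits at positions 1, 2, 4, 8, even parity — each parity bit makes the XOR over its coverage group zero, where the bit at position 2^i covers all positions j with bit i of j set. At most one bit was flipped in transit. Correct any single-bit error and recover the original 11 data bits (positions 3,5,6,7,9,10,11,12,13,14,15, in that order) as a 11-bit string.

s1: b1⊕b3⊕b5⊕b7⊕b9⊕b11⊕b13⊕b15 = 1⊕0⊕1⊕1⊕1⊕1⊕0⊕0 = 1
s2: b2⊕b3⊕b6⊕b7⊕b10⊕b11⊕b14⊕b15 = 1⊕0⊕0⊕1⊕1⊕1⊕1⊕0 = 1
s4: b4⊕b5⊕b6⊕b7⊕b12⊕b13⊕b14⊕b15 = 1⊕1⊕0⊕1⊕1⊕0⊕1⊕0 = 1
s8: b8⊕b9⊕b10⊕b11⊕b12⊕b13⊕b14⊕b15 = 1⊕1⊕1⊕1⊕1⊕0⊕1⊕0 = 0
Syndrome (s8...s1) = 0111 → position 7.
Flip bit 7: corrected codeword = 110110011111010
Data bits at positions 3,5,6,7,9,10,11,12,13,14,15: 01001111010

01001111010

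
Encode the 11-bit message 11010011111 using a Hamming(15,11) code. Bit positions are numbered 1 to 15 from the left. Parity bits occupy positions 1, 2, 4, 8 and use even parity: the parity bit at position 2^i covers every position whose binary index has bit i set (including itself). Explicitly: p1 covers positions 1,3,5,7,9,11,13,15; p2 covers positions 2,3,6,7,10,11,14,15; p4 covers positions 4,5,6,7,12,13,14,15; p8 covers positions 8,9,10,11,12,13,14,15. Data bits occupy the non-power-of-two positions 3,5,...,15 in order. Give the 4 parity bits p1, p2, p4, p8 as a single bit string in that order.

Place data bits at non-power-of-two positions: b3=1, b5=1, b6=0, b7=1, b9=0, b10=0, b11=1, b12=1, b13=1, b14=1, b15=1.
p1 = XOR of data positions {3,5,7,9,11,13,15} = 1⊕1⊕1⊕0⊕1⊕1⊕1 = 0
p2 = XOR of data positions {3,6,7,10,11,14,15} = 1⊕0⊕1⊕0⊕1⊕1⊕1 = 1
p4 = XOR of data positions {5,6,7,12,13,14,15} = 1⊕0⊕1⊕1⊕1⊕1⊕1 = 0
p8 = XOR of data positions {9,10,11,12,13,14,15} = 0⊕0⊕1⊕1⊕1⊕1⊕1 = 1
Parity bits p1,p2,p4,p8 = 0101

0101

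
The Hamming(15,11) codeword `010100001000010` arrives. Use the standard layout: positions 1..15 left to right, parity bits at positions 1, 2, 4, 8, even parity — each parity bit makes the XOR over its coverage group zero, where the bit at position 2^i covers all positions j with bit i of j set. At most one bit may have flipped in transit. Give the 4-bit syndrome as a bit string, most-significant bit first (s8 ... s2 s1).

s1: b1⊕b3⊕b5⊕b7⊕b9⊕b11⊕b13⊕b15 = 0⊕0⊕0⊕0⊕1⊕0⊕0⊕0 = 1
s2: b2⊕b3⊕b6⊕b7⊕b10⊕b11⊕b14⊕b15 = 1⊕0⊕0⊕0⊕0⊕0⊕1⊕0 = 0
s4: b4⊕b5⊕b6⊕b7⊕b12⊕b13⊕b14⊕b15 = 1⊕0⊕0⊕0⊕0⊕0⊕1⊕0 = 0
s8: b8⊕b9⊕b10⊕b11⊕b12⊕b13⊕b14⊕b15 = 0⊕1⊕0⊕0⊕0⊕0⊕1⊕0 = 0
Syndrome (s8...s1) = 0001 → position 1.

0001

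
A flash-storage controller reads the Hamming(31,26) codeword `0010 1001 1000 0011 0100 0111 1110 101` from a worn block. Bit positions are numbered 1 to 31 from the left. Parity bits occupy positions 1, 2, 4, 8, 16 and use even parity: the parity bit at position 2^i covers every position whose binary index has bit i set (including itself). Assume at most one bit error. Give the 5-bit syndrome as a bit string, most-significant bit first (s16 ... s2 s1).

s1: b1⊕b3⊕b5⊕b7⊕b9⊕b11⊕b13⊕b15⊕b17⊕b19⊕b21⊕b23⊕b25⊕b27⊕b29⊕b31 = 0⊕1⊕1⊕0⊕1⊕0⊕0⊕1⊕0⊕0⊕0⊕1⊕1⊕1⊕1⊕1 = 1
s2: b2⊕b3⊕b6⊕b7⊕b10⊕b11⊕b14⊕b15⊕b18⊕b19⊕b22⊕b23⊕b26⊕b27⊕b30⊕b31 = 0⊕1⊕0⊕0⊕0⊕0⊕0⊕1⊕1⊕0⊕1⊕1⊕1⊕1⊕0⊕1 = 0
s4: b4⊕b5⊕b6⊕b7⊕b12⊕b13⊕b14⊕b15⊕b20⊕b21⊕b22⊕b23⊕b28⊕b29⊕b30⊕b31 = 0⊕1⊕0⊕0⊕0⊕0⊕0⊕1⊕0⊕0⊕1⊕1⊕0⊕1⊕0⊕1 = 0
s8: b8⊕b9⊕b10⊕b11⊕b12⊕b13⊕b14⊕b15⊕b24⊕b25⊕b26⊕b27⊕b28⊕b29⊕b30⊕b31 = 1⊕1⊕0⊕0⊕0⊕0⊕0⊕1⊕1⊕1⊕1⊕1⊕0⊕1⊕0⊕1 = 1
s16: b16⊕b17⊕b18⊕b19⊕b20⊕b21⊕b22⊕b23⊕b24⊕b25⊕b26⊕b27⊕b28⊕b29⊕b30⊕b31 = 1⊕0⊕1⊕0⊕0⊕0⊕1⊕1⊕1⊕1⊕1⊕1⊕0⊕1⊕0⊕1 = 0
Syndrome (s16...s1) = 01001 → position 9.

01001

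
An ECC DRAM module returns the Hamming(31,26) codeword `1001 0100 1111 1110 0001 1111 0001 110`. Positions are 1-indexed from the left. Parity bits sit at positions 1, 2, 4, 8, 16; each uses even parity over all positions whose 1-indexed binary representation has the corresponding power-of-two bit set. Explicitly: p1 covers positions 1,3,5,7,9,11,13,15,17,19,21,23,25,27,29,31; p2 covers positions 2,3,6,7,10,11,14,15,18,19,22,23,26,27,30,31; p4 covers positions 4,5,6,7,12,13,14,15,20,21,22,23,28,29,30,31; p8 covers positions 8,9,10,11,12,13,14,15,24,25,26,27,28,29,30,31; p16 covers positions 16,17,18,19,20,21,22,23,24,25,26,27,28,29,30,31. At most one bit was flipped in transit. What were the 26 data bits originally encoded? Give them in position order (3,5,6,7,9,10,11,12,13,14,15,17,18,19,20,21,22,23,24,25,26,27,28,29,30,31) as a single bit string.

00101110111000111110001110

s1: b1⊕b3⊕b5⊕b7⊕b9⊕b11⊕b13⊕b15⊕b17⊕b19⊕b21⊕b23⊕b25⊕b27⊕b29⊕b31 = 1⊕0⊕0⊕0⊕1⊕1⊕1⊕1⊕0⊕0⊕1⊕1⊕0⊕0⊕1⊕0 = 0
s2: b2⊕b3⊕b6⊕b7⊕b10⊕b11⊕b14⊕b15⊕b18⊕b19⊕b22⊕b23⊕b26⊕b27⊕b30⊕b31 = 0⊕0⊕1⊕0⊕1⊕1⊕1⊕1⊕0⊕0⊕1⊕1⊕0⊕0⊕1⊕0 = 0
s4: b4⊕b5⊕b6⊕b7⊕b12⊕b13⊕b14⊕b15⊕b20⊕b21⊕b22⊕b23⊕b28⊕b29⊕b30⊕b31 = 1⊕0⊕1⊕0⊕1⊕1⊕1⊕1⊕1⊕1⊕1⊕1⊕1⊕1⊕1⊕0 = 1
s8: b8⊕b9⊕b10⊕b11⊕b12⊕b13⊕b14⊕b15⊕b24⊕b25⊕b26⊕b27⊕b28⊕b29⊕b30⊕b31 = 0⊕1⊕1⊕1⊕1⊕1⊕1⊕1⊕1⊕0⊕0⊕0⊕1⊕1⊕1⊕0 = 1
s16: b16⊕b17⊕b18⊕b19⊕b20⊕b21⊕b22⊕b23⊕b24⊕b25⊕b26⊕b27⊕b28⊕b29⊕b30⊕b31 = 0⊕0⊕0⊕0⊕1⊕1⊕1⊕1⊕1⊕0⊕0⊕0⊕1⊕1⊕1⊕0 = 0
Syndrome (s16...s1) = 01100 → position 12.
Flip bit 12: corrected codeword = 1001010011101110000111110001110
Data bits at positions 3,5,6,7,9,10,11,12,13,14,15,17,18,19,20,21,22,23,24,25,26,27,28,29,30,31: 00101110111000111110001110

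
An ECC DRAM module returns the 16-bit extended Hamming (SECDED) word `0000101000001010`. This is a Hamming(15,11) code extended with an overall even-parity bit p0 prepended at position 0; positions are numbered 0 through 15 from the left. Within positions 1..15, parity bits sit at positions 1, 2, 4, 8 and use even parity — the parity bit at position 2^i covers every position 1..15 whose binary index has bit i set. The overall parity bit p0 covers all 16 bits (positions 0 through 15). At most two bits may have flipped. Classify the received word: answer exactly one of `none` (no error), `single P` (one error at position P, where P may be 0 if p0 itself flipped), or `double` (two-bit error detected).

s1: b1⊕b3⊕b5⊕b7⊕b9⊕b11⊕b13⊕b15 = 0⊕0⊕0⊕0⊕0⊕0⊕0⊕0 = 0
s2: b2⊕b3⊕b6⊕b7⊕b10⊕b11⊕b14⊕b15 = 0⊕0⊕1⊕0⊕0⊕0⊕1⊕0 = 0
s4: b4⊕b5⊕b6⊕b7⊕b12⊕b13⊕b14⊕b15 = 1⊕0⊕1⊕0⊕1⊕0⊕1⊕0 = 0
s8: b8⊕b9⊕b10⊕b11⊕b12⊕b13⊕b14⊕b15 = 0⊕0⊕0⊕0⊕1⊕0⊕1⊕0 = 0
Syndrome (s8...s1) = 0000 → position 0 (no error).
Overall parity (XOR of all 16 bits, including p0): 0⊕0⊕0⊕0⊕1⊕0⊕1⊕0⊕0⊕0⊕0⊕0⊕1⊕0⊕1⊕0 = 0
Overall=0, syndrome position=0 → no error.

none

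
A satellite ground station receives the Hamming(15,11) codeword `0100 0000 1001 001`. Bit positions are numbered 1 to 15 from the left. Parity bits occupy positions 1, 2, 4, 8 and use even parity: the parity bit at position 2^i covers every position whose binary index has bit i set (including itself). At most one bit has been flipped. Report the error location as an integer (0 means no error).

8

s1: b1⊕b3⊕b5⊕b7⊕b9⊕b11⊕b13⊕b15 = 0⊕0⊕0⊕0⊕1⊕0⊕0⊕1 = 0
s2: b2⊕b3⊕b6⊕b7⊕b10⊕b11⊕b14⊕b15 = 1⊕0⊕0⊕0⊕0⊕0⊕0⊕1 = 0
s4: b4⊕b5⊕b6⊕b7⊕b12⊕b13⊕b14⊕b15 = 0⊕0⊕0⊕0⊕1⊕0⊕0⊕1 = 0
s8: b8⊕b9⊕b10⊕b11⊕b12⊕b13⊕b14⊕b15 = 0⊕1⊕0⊕0⊕1⊕0⊕0⊕1 = 1
Syndrome (s8...s1) = 1000 → position 8.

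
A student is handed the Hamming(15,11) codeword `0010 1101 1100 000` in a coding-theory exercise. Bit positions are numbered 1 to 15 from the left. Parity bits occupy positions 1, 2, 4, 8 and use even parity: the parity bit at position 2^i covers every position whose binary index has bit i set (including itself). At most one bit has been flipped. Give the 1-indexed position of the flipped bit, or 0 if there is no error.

11

s1: b1⊕b3⊕b5⊕b7⊕b9⊕b11⊕b13⊕b15 = 0⊕1⊕1⊕0⊕1⊕0⊕0⊕0 = 1
s2: b2⊕b3⊕b6⊕b7⊕b10⊕b11⊕b14⊕b15 = 0⊕1⊕1⊕0⊕1⊕0⊕0⊕0 = 1
s4: b4⊕b5⊕b6⊕b7⊕b12⊕b13⊕b14⊕b15 = 0⊕1⊕1⊕0⊕0⊕0⊕0⊕0 = 0
s8: b8⊕b9⊕b10⊕b11⊕b12⊕b13⊕b14⊕b15 = 1⊕1⊕1⊕0⊕0⊕0⊕0⊕0 = 1
Syndrome (s8...s1) = 1011 → position 11.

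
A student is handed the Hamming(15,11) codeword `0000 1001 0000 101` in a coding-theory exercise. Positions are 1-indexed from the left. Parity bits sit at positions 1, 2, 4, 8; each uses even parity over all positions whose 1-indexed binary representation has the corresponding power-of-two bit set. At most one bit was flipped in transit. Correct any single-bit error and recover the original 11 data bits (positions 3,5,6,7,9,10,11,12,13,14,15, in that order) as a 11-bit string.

01000000100

s1: b1⊕b3⊕b5⊕b7⊕b9⊕b11⊕b13⊕b15 = 0⊕0⊕1⊕0⊕0⊕0⊕1⊕1 = 1
s2: b2⊕b3⊕b6⊕b7⊕b10⊕b11⊕b14⊕b15 = 0⊕0⊕0⊕0⊕0⊕0⊕0⊕1 = 1
s4: b4⊕b5⊕b6⊕b7⊕b12⊕b13⊕b14⊕b15 = 0⊕1⊕0⊕0⊕0⊕1⊕0⊕1 = 1
s8: b8⊕b9⊕b10⊕b11⊕b12⊕b13⊕b14⊕b15 = 1⊕0⊕0⊕0⊕0⊕1⊕0⊕1 = 1
Syndrome (s8...s1) = 1111 → position 15.
Flip bit 15: corrected codeword = 000010010000100
Data bits at positions 3,5,6,7,9,10,11,12,13,14,15: 01000000100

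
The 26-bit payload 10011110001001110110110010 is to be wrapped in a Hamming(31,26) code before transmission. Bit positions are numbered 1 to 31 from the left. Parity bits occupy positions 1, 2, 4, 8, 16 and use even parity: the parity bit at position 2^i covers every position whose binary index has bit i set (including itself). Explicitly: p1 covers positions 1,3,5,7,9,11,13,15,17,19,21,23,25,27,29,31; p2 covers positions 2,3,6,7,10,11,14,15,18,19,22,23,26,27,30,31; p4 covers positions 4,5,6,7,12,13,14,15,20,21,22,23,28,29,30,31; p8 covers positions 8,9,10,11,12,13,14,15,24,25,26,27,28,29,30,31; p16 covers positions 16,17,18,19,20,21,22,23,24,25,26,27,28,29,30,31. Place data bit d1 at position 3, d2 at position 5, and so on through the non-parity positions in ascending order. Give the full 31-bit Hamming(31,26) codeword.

Place data bits at non-power-of-two positions: b3=1, b5=0, b6=0, b7=1, b9=1, b10=1, b11=1, b12=0, b13=0, b14=0, b15=1, b17=0, b18=0, b19=1, b20=1, b21=1, b22=0, b23=1, b24=1, b25=0, b26=1, b27=1, b28=0, b29=0, b30=1, b31=0.
p1 = XOR of data positions {3,5,7,9,11,13,15,17,19,21,23,25,27,29,31} = 1⊕0⊕1⊕1⊕1⊕0⊕1⊕0⊕1⊕1⊕1⊕0⊕1⊕0⊕0 = 1
p2 = XOR of data positions {3,6,7,10,11,14,15,18,19,22,23,26,27,30,31} = 1⊕0⊕1⊕1⊕1⊕0⊕1⊕0⊕1⊕0⊕1⊕1⊕1⊕1⊕0 = 0
p4 = XOR of data positions {5,6,7,12,13,14,15,20,21,22,23,28,29,30,31} = 0⊕0⊕1⊕0⊕0⊕0⊕1⊕1⊕1⊕0⊕1⊕0⊕0⊕1⊕0 = 0
p8 = XOR of data positions {9,10,11,12,13,14,15,24,25,26,27,28,29,30,31} = 1⊕1⊕1⊕0⊕0⊕0⊕1⊕1⊕0⊕1⊕1⊕0⊕0⊕1⊕0 = 0
p16 = XOR of data positions {17,18,19,20,21,22,23,24,25,26,27,28,29,30,31} = 0⊕0⊕1⊕1⊕1⊕0⊕1⊕1⊕0⊕1⊕1⊕0⊕0⊕1⊕0 = 0
Codeword b1..b31 = 1010001011100010001110110110010

1010001011100010001110110110010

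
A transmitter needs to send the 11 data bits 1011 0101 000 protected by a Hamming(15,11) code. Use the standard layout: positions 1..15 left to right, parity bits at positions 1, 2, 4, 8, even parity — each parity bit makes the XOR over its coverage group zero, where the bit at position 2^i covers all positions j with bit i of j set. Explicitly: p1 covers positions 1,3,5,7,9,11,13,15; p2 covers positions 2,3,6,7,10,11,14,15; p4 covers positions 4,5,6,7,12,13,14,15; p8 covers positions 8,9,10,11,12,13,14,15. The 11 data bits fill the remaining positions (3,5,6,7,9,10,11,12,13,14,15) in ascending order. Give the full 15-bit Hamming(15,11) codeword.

001101100101000

Place data bits at non-power-of-two positions: b3=1, b5=0, b6=1, b7=1, b9=0, b10=1, b11=0, b12=1, b13=0, b14=0, b15=0.
p1 = XOR of data positions {3,5,7,9,11,13,15} = 1⊕0⊕1⊕0⊕0⊕0⊕0 = 0
p2 = XOR of data positions {3,6,7,10,11,14,15} = 1⊕1⊕1⊕1⊕0⊕0⊕0 = 0
p4 = XOR of data positions {5,6,7,12,13,14,15} = 0⊕1⊕1⊕1⊕0⊕0⊕0 = 1
p8 = XOR of data positions {9,10,11,12,13,14,15} = 0⊕1⊕0⊕1⊕0⊕0⊕0 = 0
Codeword b1..b15 = 001101100101000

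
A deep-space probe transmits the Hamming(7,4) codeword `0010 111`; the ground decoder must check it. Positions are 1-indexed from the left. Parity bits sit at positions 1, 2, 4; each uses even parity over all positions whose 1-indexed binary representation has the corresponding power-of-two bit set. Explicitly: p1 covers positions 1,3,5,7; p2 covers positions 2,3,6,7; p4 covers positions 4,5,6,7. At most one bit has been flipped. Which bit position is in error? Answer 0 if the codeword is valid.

7

s1: b1⊕b3⊕b5⊕b7 = 0⊕1⊕1⊕1 = 1
s2: b2⊕b3⊕b6⊕b7 = 0⊕1⊕1⊕1 = 1
s4: b4⊕b5⊕b6⊕b7 = 0⊕1⊕1⊕1 = 1
Syndrome (s4...s1) = 111 → position 7.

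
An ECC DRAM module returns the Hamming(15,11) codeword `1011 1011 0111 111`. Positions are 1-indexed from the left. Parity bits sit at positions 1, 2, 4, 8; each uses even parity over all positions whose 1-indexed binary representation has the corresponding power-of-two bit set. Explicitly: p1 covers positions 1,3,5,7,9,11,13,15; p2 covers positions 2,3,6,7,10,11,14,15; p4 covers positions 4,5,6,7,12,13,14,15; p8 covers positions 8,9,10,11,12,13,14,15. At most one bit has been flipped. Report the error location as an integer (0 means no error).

13

s1: b1⊕b3⊕b5⊕b7⊕b9⊕b11⊕b13⊕b15 = 1⊕1⊕1⊕1⊕0⊕1⊕1⊕1 = 1
s2: b2⊕b3⊕b6⊕b7⊕b10⊕b11⊕b14⊕b15 = 0⊕1⊕0⊕1⊕1⊕1⊕1⊕1 = 0
s4: b4⊕b5⊕b6⊕b7⊕b12⊕b13⊕b14⊕b15 = 1⊕1⊕0⊕1⊕1⊕1⊕1⊕1 = 1
s8: b8⊕b9⊕b10⊕b11⊕b12⊕b13⊕b14⊕b15 = 1⊕0⊕1⊕1⊕1⊕1⊕1⊕1 = 1
Syndrome (s8...s1) = 1101 → position 13.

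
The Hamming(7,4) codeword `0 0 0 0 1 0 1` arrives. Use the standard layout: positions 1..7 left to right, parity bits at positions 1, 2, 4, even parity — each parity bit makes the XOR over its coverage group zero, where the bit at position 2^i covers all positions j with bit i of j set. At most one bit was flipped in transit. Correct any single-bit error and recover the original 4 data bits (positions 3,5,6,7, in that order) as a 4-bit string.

0101

s1: b1⊕b3⊕b5⊕b7 = 0⊕0⊕1⊕1 = 0
s2: b2⊕b3⊕b6⊕b7 = 0⊕0⊕0⊕1 = 1
s4: b4⊕b5⊕b6⊕b7 = 0⊕1⊕0⊕1 = 0
Syndrome (s4...s1) = 010 → position 2.
Flip bit 2: corrected codeword = 0100101
Data bits at positions 3,5,6,7: 0101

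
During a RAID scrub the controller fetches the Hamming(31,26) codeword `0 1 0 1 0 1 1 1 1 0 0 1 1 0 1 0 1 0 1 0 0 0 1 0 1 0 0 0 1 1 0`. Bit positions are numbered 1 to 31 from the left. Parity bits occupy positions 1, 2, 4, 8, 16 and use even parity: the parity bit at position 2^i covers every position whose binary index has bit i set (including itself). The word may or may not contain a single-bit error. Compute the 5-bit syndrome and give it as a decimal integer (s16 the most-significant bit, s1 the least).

7

s1: b1⊕b3⊕b5⊕b7⊕b9⊕b11⊕b13⊕b15⊕b17⊕b19⊕b21⊕b23⊕b25⊕b27⊕b29⊕b31 = 0⊕0⊕0⊕1⊕1⊕0⊕1⊕1⊕1⊕1⊕0⊕1⊕1⊕0⊕1⊕0 = 1
s2: b2⊕b3⊕b6⊕b7⊕b10⊕b11⊕b14⊕b15⊕b18⊕b19⊕b22⊕b23⊕b26⊕b27⊕b30⊕b31 = 1⊕0⊕1⊕1⊕0⊕0⊕0⊕1⊕0⊕1⊕0⊕1⊕0⊕0⊕1⊕0 = 1
s4: b4⊕b5⊕b6⊕b7⊕b12⊕b13⊕b14⊕b15⊕b20⊕b21⊕b22⊕b23⊕b28⊕b29⊕b30⊕b31 = 1⊕0⊕1⊕1⊕1⊕1⊕0⊕1⊕0⊕0⊕0⊕1⊕0⊕1⊕1⊕0 = 1
s8: b8⊕b9⊕b10⊕b11⊕b12⊕b13⊕b14⊕b15⊕b24⊕b25⊕b26⊕b27⊕b28⊕b29⊕b30⊕b31 = 1⊕1⊕0⊕0⊕1⊕1⊕0⊕1⊕0⊕1⊕0⊕0⊕0⊕1⊕1⊕0 = 0
s16: b16⊕b17⊕b18⊕b19⊕b20⊕b21⊕b22⊕b23⊕b24⊕b25⊕b26⊕b27⊕b28⊕b29⊕b30⊕b31 = 0⊕1⊕0⊕1⊕0⊕0⊕0⊕1⊕0⊕1⊕0⊕0⊕0⊕1⊕1⊕0 = 0
Syndrome (s16...s1) = 00111 → position 7.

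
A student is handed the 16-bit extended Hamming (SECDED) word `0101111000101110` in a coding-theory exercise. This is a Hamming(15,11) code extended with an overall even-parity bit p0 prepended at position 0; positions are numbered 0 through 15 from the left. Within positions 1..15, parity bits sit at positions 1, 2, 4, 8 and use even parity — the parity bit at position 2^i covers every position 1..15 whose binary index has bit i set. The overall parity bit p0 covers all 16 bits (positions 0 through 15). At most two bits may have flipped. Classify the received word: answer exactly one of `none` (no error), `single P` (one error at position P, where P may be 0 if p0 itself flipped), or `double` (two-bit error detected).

s1: b1⊕b3⊕b5⊕b7⊕b9⊕b11⊕b13⊕b15 = 1⊕1⊕1⊕0⊕0⊕0⊕1⊕0 = 0
s2: b2⊕b3⊕b6⊕b7⊕b10⊕b11⊕b14⊕b15 = 0⊕1⊕1⊕0⊕1⊕0⊕1⊕0 = 0
s4: b4⊕b5⊕b6⊕b7⊕b12⊕b13⊕b14⊕b15 = 1⊕1⊕1⊕0⊕1⊕1⊕1⊕0 = 0
s8: b8⊕b9⊕b10⊕b11⊕b12⊕b13⊕b14⊕b15 = 0⊕0⊕1⊕0⊕1⊕1⊕1⊕0 = 0
Syndrome (s8...s1) = 0000 → position 0 (no error).
Overall parity (XOR of all 16 bits, including p0): 0⊕1⊕0⊕1⊕1⊕1⊕1⊕0⊕0⊕0⊕1⊕0⊕1⊕1⊕1⊕0 = 1
Overall=1, syndrome position=0 → single-bit error at position 0.

single 0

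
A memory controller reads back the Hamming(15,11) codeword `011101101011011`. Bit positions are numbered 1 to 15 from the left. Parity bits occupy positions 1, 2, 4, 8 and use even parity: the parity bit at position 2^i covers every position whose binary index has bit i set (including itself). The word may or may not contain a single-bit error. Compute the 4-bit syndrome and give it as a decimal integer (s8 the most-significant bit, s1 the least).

s1: b1⊕b3⊕b5⊕b7⊕b9⊕b11⊕b13⊕b15 = 0⊕1⊕0⊕1⊕1⊕1⊕0⊕1 = 1
s2: b2⊕b3⊕b6⊕b7⊕b10⊕b11⊕b14⊕b15 = 1⊕1⊕1⊕1⊕0⊕1⊕1⊕1 = 1
s4: b4⊕b5⊕b6⊕b7⊕b12⊕b13⊕b14⊕b15 = 1⊕0⊕1⊕1⊕1⊕0⊕1⊕1 = 0
s8: b8⊕b9⊕b10⊕b11⊕b12⊕b13⊕b14⊕b15 = 0⊕1⊕0⊕1⊕1⊕0⊕1⊕1 = 1
Syndrome (s8...s1) = 1011 → position 11.

11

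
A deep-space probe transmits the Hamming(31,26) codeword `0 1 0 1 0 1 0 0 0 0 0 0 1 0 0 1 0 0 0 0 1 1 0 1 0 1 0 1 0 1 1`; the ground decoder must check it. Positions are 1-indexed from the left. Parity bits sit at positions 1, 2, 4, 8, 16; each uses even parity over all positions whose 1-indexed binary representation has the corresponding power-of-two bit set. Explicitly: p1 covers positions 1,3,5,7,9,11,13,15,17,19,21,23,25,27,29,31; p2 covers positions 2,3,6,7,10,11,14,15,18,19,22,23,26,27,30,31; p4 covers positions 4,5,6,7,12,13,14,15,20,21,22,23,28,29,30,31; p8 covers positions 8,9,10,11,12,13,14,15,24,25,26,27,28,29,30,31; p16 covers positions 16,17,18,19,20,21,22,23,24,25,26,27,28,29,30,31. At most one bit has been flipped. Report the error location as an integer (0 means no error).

s1: b1⊕b3⊕b5⊕b7⊕b9⊕b11⊕b13⊕b15⊕b17⊕b19⊕b21⊕b23⊕b25⊕b27⊕b29⊕b31 = 0⊕0⊕0⊕0⊕0⊕0⊕1⊕0⊕0⊕0⊕1⊕0⊕0⊕0⊕0⊕1 = 1
s2: b2⊕b3⊕b6⊕b7⊕b10⊕b11⊕b14⊕b15⊕b18⊕b19⊕b22⊕b23⊕b26⊕b27⊕b30⊕b31 = 1⊕0⊕1⊕0⊕0⊕0⊕0⊕0⊕0⊕0⊕1⊕0⊕1⊕0⊕1⊕1 = 0
s4: b4⊕b5⊕b6⊕b7⊕b12⊕b13⊕b14⊕b15⊕b20⊕b21⊕b22⊕b23⊕b28⊕b29⊕b30⊕b31 = 1⊕0⊕1⊕0⊕0⊕1⊕0⊕0⊕0⊕1⊕1⊕0⊕1⊕0⊕1⊕1 = 0
s8: b8⊕b9⊕b10⊕b11⊕b12⊕b13⊕b14⊕b15⊕b24⊕b25⊕b26⊕b27⊕b28⊕b29⊕b30⊕b31 = 0⊕0⊕0⊕0⊕0⊕1⊕0⊕0⊕1⊕0⊕1⊕0⊕1⊕0⊕1⊕1 = 0
s16: b16⊕b17⊕b18⊕b19⊕b20⊕b21⊕b22⊕b23⊕b24⊕b25⊕b26⊕b27⊕b28⊕b29⊕b30⊕b31 = 1⊕0⊕0⊕0⊕0⊕1⊕1⊕0⊕1⊕0⊕1⊕0⊕1⊕0⊕1⊕1 = 0
Syndrome (s16...s1) = 00001 → position 1.

1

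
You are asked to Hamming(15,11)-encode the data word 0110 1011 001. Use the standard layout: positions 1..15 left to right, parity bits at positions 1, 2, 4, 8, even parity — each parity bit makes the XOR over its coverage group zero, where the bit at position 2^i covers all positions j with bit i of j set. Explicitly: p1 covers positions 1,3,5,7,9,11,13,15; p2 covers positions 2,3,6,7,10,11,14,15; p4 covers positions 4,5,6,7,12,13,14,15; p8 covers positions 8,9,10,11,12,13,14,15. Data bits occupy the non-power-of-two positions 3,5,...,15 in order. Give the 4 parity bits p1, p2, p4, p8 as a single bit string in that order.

Place data bits at non-power-of-two positions: b3=0, b5=1, b6=1, b7=0, b9=1, b10=0, b11=1, b12=1, b13=0, b14=0, b15=1.
p1 = XOR of data positions {3,5,7,9,11,13,15} = 0⊕1⊕0⊕1⊕1⊕0⊕1 = 0
p2 = XOR of data positions {3,6,7,10,11,14,15} = 0⊕1⊕0⊕0⊕1⊕0⊕1 = 1
p4 = XOR of data positions {5,6,7,12,13,14,15} = 1⊕1⊕0⊕1⊕0⊕0⊕1 = 0
p8 = XOR of data positions {9,10,11,12,13,14,15} = 1⊕0⊕1⊕1⊕0⊕0⊕1 = 0
Parity bits p1,p2,p4,p8 = 0100

0100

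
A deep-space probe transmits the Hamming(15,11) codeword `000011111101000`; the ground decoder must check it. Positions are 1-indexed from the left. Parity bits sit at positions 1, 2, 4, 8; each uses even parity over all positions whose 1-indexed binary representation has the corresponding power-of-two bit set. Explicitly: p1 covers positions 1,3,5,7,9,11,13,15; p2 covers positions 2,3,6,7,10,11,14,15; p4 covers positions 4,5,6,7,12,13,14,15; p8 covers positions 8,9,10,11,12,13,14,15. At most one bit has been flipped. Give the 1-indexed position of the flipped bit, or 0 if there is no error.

s1: b1⊕b3⊕b5⊕b7⊕b9⊕b11⊕b13⊕b15 = 0⊕0⊕1⊕1⊕1⊕0⊕0⊕0 = 1
s2: b2⊕b3⊕b6⊕b7⊕b10⊕b11⊕b14⊕b15 = 0⊕0⊕1⊕1⊕1⊕0⊕0⊕0 = 1
s4: b4⊕b5⊕b6⊕b7⊕b12⊕b13⊕b14⊕b15 = 0⊕1⊕1⊕1⊕1⊕0⊕0⊕0 = 0
s8: b8⊕b9⊕b10⊕b11⊕b12⊕b13⊕b14⊕b15 = 1⊕1⊕1⊕0⊕1⊕0⊕0⊕0 = 0
Syndrome (s8...s1) = 0011 → position 3.

3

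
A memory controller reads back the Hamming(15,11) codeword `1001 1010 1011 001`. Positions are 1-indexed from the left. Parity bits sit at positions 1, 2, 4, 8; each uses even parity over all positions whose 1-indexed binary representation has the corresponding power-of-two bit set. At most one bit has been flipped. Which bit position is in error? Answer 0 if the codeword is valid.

s1: b1⊕b3⊕b5⊕b7⊕b9⊕b11⊕b13⊕b15 = 1⊕0⊕1⊕1⊕1⊕1⊕0⊕1 = 0
s2: b2⊕b3⊕b6⊕b7⊕b10⊕b11⊕b14⊕b15 = 0⊕0⊕0⊕1⊕0⊕1⊕0⊕1 = 1
s4: b4⊕b5⊕b6⊕b7⊕b12⊕b13⊕b14⊕b15 = 1⊕1⊕0⊕1⊕1⊕0⊕0⊕1 = 1
s8: b8⊕b9⊕b10⊕b11⊕b12⊕b13⊕b14⊕b15 = 0⊕1⊕0⊕1⊕1⊕0⊕0⊕1 = 0
Syndrome (s8...s1) = 0110 → position 6.

6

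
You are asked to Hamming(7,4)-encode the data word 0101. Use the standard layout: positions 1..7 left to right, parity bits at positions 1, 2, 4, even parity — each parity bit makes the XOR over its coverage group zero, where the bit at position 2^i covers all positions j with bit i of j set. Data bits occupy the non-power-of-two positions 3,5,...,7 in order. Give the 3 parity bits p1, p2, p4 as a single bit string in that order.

010

Place data bits at non-power-of-two positions: b3=0, b5=1, b6=0, b7=1.
p1 = XOR of data positions {3,5,7} = 0⊕1⊕1 = 0
p2 = XOR of data positions {3,6,7} = 0⊕0⊕1 = 1
p4 = XOR of data positions {5,6,7} = 1⊕0⊕1 = 0
Parity bits p1,p2,p4 = 010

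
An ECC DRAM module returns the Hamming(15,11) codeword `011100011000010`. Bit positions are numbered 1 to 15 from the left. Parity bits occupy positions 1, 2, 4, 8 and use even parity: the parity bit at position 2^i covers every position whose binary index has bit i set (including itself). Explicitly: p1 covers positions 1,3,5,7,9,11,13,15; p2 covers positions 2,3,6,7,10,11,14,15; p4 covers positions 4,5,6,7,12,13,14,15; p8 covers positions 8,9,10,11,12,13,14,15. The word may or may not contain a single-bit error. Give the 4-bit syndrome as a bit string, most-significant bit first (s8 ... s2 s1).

s1: b1⊕b3⊕b5⊕b7⊕b9⊕b11⊕b13⊕b15 = 0⊕1⊕0⊕0⊕1⊕0⊕0⊕0 = 0
s2: b2⊕b3⊕b6⊕b7⊕b10⊕b11⊕b14⊕b15 = 1⊕1⊕0⊕0⊕0⊕0⊕1⊕0 = 1
s4: b4⊕b5⊕b6⊕b7⊕b12⊕b13⊕b14⊕b15 = 1⊕0⊕0⊕0⊕0⊕0⊕1⊕0 = 0
s8: b8⊕b9⊕b10⊕b11⊕b12⊕b13⊕b14⊕b15 = 1⊕1⊕0⊕0⊕0⊕0⊕1⊕0 = 1
Syndrome (s8...s1) = 1010 → position 10.

1010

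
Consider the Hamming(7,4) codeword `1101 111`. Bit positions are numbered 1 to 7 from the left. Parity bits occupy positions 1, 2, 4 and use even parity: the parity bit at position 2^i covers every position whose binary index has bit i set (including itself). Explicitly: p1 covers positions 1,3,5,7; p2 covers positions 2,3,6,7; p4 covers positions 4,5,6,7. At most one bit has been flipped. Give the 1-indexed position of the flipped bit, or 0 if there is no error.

s1: b1⊕b3⊕b5⊕b7 = 1⊕0⊕1⊕1 = 1
s2: b2⊕b3⊕b6⊕b7 = 1⊕0⊕1⊕1 = 1
s4: b4⊕b5⊕b6⊕b7 = 1⊕1⊕1⊕1 = 0
Syndrome (s4...s1) = 011 → position 3.

3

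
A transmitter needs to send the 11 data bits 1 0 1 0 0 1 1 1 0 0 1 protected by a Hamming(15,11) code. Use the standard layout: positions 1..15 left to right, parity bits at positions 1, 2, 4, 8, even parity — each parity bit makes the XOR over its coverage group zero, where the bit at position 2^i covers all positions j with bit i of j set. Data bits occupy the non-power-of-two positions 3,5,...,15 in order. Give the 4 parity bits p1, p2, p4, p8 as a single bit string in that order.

1110

Place data bits at non-power-of-two positions: b3=1, b5=0, b6=1, b7=0, b9=0, b10=1, b11=1, b12=1, b13=0, b14=0, b15=1.
p1 = XOR of data positions {3,5,7,9,11,13,15} = 1⊕0⊕0⊕0⊕1⊕0⊕1 = 1
p2 = XOR of data positions {3,6,7,10,11,14,15} = 1⊕1⊕0⊕1⊕1⊕0⊕1 = 1
p4 = XOR of data positions {5,6,7,12,13,14,15} = 0⊕1⊕0⊕1⊕0⊕0⊕1 = 1
p8 = XOR of data positions {9,10,11,12,13,14,15} = 0⊕1⊕1⊕1⊕0⊕0⊕1 = 0
Parity bits p1,p2,p4,p8 = 1110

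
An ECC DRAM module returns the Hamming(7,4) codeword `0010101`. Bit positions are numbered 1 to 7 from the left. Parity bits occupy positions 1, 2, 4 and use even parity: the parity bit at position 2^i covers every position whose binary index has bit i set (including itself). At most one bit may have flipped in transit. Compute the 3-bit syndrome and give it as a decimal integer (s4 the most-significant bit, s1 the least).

s1: b1⊕b3⊕b5⊕b7 = 0⊕1⊕1⊕1 = 1
s2: b2⊕b3⊕b6⊕b7 = 0⊕1⊕0⊕1 = 0
s4: b4⊕b5⊕b6⊕b7 = 0⊕1⊕0⊕1 = 0
Syndrome (s4...s1) = 001 → position 1.

1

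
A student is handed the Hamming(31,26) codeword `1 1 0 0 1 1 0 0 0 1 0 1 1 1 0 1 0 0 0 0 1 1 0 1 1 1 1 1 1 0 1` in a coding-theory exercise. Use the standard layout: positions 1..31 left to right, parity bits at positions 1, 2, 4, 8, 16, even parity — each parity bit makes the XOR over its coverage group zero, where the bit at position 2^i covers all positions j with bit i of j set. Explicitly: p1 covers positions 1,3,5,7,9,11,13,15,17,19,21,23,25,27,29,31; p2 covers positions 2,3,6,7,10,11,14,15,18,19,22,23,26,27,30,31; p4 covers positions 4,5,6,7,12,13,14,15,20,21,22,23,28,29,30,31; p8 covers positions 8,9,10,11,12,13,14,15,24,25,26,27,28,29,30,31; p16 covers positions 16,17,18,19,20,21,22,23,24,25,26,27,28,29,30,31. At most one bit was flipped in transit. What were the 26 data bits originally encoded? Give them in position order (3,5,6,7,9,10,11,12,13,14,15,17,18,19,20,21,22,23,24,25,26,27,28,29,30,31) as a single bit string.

s1: b1⊕b3⊕b5⊕b7⊕b9⊕b11⊕b13⊕b15⊕b17⊕b19⊕b21⊕b23⊕b25⊕b27⊕b29⊕b31 = 1⊕0⊕1⊕0⊕0⊕0⊕1⊕0⊕0⊕0⊕1⊕0⊕1⊕1⊕1⊕1 = 0
s2: b2⊕b3⊕b6⊕b7⊕b10⊕b11⊕b14⊕b15⊕b18⊕b19⊕b22⊕b23⊕b26⊕b27⊕b30⊕b31 = 1⊕0⊕1⊕0⊕1⊕0⊕1⊕0⊕0⊕0⊕1⊕0⊕1⊕1⊕0⊕1 = 0
s4: b4⊕b5⊕b6⊕b7⊕b12⊕b13⊕b14⊕b15⊕b20⊕b21⊕b22⊕b23⊕b28⊕b29⊕b30⊕b31 = 0⊕1⊕1⊕0⊕1⊕1⊕1⊕0⊕0⊕1⊕1⊕0⊕1⊕1⊕0⊕1 = 0
s8: b8⊕b9⊕b10⊕b11⊕b12⊕b13⊕b14⊕b15⊕b24⊕b25⊕b26⊕b27⊕b28⊕b29⊕b30⊕b31 = 0⊕0⊕1⊕0⊕1⊕1⊕1⊕0⊕1⊕1⊕1⊕1⊕1⊕1⊕0⊕1 = 1
s16: b16⊕b17⊕b18⊕b19⊕b20⊕b21⊕b22⊕b23⊕b24⊕b25⊕b26⊕b27⊕b28⊕b29⊕b30⊕b31 = 1⊕0⊕0⊕0⊕0⊕1⊕1⊕0⊕1⊕1⊕1⊕1⊕1⊕1⊕0⊕1 = 0
Syndrome (s16...s1) = 01000 → position 8.
Flip bit 8: corrected codeword = 1100110101011101000011011111101
Data bits at positions 3,5,6,7,9,10,11,12,13,14,15,17,18,19,20,21,22,23,24,25,26,27,28,29,30,31: 01100101110000011011111101

01100101110000011011111101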